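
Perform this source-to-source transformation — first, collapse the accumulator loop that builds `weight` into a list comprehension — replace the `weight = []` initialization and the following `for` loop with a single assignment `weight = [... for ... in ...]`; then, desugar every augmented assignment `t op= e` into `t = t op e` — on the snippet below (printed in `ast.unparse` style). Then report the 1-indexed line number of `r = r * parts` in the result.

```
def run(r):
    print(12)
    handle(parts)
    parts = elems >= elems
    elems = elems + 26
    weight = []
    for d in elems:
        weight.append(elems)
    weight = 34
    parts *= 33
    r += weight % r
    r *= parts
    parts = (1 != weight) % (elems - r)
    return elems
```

Transformed code:
def run(r):
    print(12)
    handle(parts)
    parts = elems >= elems
    elems = elems + 26
    weight = [elems for d in elems]
    weight = 34
    parts = parts * 33
    r = r + weight % r
    r = r * parts
    parts = (1 != weight) % (elems - r)
    return elems

10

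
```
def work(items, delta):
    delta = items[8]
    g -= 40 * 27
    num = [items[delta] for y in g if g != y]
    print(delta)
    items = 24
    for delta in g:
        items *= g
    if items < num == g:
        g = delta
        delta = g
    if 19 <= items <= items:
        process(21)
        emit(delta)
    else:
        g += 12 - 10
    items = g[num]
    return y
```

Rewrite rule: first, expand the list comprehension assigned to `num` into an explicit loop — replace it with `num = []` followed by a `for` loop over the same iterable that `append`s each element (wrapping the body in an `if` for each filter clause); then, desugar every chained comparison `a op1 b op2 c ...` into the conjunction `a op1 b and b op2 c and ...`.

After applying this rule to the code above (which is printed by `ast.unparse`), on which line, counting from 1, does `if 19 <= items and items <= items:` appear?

15

Transformed code:
def work(items, delta):
    delta = items[8]
    g -= 40 * 27
    num = []
    for y in g:
        if g != y:
            num.append(items[delta])
    print(delta)
    items = 24
    for delta in g:
        items *= g
    if items < num and num == g:
        g = delta
        delta = g
    if 19 <= items and items <= items:
        process(21)
        emit(delta)
    else:
        g += 12 - 10
    items = g[num]
    return y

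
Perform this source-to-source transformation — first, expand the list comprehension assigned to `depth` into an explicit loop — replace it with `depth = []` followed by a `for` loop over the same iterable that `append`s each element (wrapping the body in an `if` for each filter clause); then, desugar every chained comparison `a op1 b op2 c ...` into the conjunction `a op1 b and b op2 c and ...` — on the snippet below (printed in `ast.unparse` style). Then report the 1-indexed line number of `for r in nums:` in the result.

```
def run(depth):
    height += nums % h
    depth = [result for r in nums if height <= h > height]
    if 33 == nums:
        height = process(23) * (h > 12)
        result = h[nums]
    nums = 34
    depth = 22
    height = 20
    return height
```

Transformed code:
def run(depth):
    height += nums % h
    depth = []
    for r in nums:
        if height <= h and h > height:
            depth.append(result)
    if 33 == nums:
        height = process(23) * (h > 12)
        result = h[nums]
    nums = 34
    depth = 22
    height = 20
    return height

4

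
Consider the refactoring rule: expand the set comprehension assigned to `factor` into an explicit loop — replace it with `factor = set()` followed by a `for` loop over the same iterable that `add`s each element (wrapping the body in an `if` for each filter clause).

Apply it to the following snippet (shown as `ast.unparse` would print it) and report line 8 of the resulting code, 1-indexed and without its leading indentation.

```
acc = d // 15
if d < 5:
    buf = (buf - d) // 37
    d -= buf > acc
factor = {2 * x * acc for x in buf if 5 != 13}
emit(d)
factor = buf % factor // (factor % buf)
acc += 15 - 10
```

Transformed code:
acc = d // 15
if d < 5:
    buf = (buf - d) // 37
    d -= buf > acc
factor = set()
for x in buf:
    if 5 != 13:
        factor.add(2 * x * acc)
emit(d)
factor = buf % factor // (factor % buf)
acc += 15 - 10

factor.add(2 * x * acc)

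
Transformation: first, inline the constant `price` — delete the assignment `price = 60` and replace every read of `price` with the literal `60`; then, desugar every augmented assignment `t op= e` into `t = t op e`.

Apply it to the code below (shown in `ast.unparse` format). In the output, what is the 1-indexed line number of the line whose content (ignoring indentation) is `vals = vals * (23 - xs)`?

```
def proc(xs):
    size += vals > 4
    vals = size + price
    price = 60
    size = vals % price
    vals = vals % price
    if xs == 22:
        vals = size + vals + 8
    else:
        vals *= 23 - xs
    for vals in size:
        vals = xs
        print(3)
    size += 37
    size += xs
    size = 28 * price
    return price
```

9

Transformed code:
def proc(xs):
    size = size + (vals > 4)
    vals = size + 60
    size = vals % 60
    vals = vals % 60
    if xs == 22:
        vals = size + vals + 8
    else:
        vals = vals * (23 - xs)
    for vals in size:
        vals = xs
        print(3)
    size = size + 37
    size = size + xs
    size = 28 * 60
    return 60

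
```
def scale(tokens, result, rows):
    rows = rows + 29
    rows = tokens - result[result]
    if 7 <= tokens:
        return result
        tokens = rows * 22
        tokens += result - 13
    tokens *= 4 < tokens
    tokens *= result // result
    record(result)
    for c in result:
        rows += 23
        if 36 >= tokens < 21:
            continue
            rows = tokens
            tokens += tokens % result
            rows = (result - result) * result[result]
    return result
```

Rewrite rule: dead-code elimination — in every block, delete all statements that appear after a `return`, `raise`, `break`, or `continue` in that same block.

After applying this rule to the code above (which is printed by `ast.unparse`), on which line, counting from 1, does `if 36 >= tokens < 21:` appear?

11

Transformed code:
def scale(tokens, result, rows):
    rows = rows + 29
    rows = tokens - result[result]
    if 7 <= tokens:
        return result
    tokens *= 4 < tokens
    tokens *= result // result
    record(result)
    for c in result:
        rows += 23
        if 36 >= tokens < 21:
            continue
    return result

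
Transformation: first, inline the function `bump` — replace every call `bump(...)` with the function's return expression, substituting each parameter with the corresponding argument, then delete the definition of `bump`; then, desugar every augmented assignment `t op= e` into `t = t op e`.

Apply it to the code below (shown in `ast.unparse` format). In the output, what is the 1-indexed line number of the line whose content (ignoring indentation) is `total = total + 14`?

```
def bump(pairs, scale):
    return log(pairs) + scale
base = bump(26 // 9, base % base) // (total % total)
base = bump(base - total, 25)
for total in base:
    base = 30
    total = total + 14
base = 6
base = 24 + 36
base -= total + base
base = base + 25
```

5

Transformed code:
base = (log(26 // 9) + base % base) // (total % total)
base = log(base - total) + 25
for total in base:
    base = 30
    total = total + 14
base = 6
base = 24 + 36
base = base - (total + base)
base = base + 25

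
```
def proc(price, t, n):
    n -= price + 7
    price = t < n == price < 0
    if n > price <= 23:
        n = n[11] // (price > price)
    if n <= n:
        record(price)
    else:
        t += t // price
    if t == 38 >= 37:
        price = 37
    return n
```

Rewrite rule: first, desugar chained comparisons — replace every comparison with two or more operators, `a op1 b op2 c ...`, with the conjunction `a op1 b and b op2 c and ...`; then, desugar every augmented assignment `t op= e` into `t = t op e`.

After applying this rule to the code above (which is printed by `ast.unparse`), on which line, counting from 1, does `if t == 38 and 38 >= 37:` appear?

Transformed code:
def proc(price, t, n):
    n = n - (price + 7)
    price = t < n and n == price and (price < 0)
    if n > price and price <= 23:
        n = n[11] // (price > price)
    if n <= n:
        record(price)
    else:
        t = t + t // price
    if t == 38 and 38 >= 37:
        price = 37
    return n

10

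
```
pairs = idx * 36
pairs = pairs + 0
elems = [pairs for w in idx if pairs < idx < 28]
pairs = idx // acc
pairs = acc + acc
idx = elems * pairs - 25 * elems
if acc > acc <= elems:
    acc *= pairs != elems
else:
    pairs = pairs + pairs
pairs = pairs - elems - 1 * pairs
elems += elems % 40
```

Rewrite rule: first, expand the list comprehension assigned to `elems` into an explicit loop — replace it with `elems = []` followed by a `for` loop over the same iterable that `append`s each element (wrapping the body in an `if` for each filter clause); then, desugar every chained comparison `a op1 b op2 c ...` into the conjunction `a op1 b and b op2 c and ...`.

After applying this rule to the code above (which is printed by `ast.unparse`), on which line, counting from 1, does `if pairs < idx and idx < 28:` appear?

Transformed code:
pairs = idx * 36
pairs = pairs + 0
elems = []
for w in idx:
    if pairs < idx and idx < 28:
        elems.append(pairs)
pairs = idx // acc
pairs = acc + acc
idx = elems * pairs - 25 * elems
if acc > acc and acc <= elems:
    acc *= pairs != elems
else:
    pairs = pairs + pairs
pairs = pairs - elems - 1 * pairs
elems += elems % 40

5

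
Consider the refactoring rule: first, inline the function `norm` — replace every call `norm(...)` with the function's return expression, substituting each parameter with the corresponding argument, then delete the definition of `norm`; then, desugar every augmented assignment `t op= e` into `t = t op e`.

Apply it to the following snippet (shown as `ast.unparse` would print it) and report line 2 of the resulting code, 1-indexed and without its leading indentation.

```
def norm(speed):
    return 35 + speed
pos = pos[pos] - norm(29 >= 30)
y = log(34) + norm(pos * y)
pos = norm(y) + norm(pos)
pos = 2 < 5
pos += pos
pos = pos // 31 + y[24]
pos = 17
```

y = log(34) + (35 + pos * y)

Transformed code:
pos = pos[pos] - (35 + (29 >= 30))
y = log(34) + (35 + pos * y)
pos = 35 + y + (35 + pos)
pos = 2 < 5
pos = pos + pos
pos = pos // 31 + y[24]
pos = 17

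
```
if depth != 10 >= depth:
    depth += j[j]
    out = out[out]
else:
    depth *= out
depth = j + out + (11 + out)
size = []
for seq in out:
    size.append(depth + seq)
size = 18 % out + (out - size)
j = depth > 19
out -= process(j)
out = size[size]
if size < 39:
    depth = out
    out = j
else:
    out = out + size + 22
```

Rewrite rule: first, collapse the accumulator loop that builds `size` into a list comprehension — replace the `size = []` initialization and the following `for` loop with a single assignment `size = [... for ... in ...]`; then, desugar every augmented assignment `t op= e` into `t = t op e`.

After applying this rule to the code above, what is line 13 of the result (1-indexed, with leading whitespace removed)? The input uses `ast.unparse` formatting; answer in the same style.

Transformed code:
if depth != 10 >= depth:
    depth = depth + j[j]
    out = out[out]
else:
    depth = depth * out
depth = j + out + (11 + out)
size = [depth + seq for seq in out]
size = 18 % out + (out - size)
j = depth > 19
out = out - process(j)
out = size[size]
if size < 39:
    depth = out
    out = j
else:
    out = out + size + 22

depth = out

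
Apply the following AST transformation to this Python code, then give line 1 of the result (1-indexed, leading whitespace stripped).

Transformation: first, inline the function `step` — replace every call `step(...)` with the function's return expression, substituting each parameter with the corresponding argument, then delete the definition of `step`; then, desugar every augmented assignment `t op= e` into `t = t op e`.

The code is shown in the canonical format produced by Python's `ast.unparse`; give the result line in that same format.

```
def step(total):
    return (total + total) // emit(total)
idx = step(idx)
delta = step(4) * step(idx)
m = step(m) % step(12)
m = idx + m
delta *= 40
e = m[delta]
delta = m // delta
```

Transformed code:
idx = (idx + idx) // emit(idx)
delta = (4 + 4) // emit(4) * ((idx + idx) // emit(idx))
m = (m + m) // emit(m) % ((12 + 12) // emit(12))
m = idx + m
delta = delta * 40
e = m[delta]
delta = m // delta

idx = (idx + idx) // emit(idx)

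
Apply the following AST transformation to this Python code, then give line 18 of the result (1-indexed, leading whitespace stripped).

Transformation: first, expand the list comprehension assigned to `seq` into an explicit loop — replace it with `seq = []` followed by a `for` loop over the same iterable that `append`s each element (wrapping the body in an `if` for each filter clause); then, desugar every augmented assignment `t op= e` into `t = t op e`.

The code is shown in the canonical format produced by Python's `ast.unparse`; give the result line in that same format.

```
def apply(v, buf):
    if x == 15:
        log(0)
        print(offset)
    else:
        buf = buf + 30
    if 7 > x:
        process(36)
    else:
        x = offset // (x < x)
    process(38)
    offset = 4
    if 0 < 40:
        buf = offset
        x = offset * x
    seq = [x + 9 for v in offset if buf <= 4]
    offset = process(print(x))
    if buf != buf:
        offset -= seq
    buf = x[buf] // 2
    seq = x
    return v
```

Transformed code:
def apply(v, buf):
    if x == 15:
        log(0)
        print(offset)
    else:
        buf = buf + 30
    if 7 > x:
        process(36)
    else:
        x = offset // (x < x)
    process(38)
    offset = 4
    if 0 < 40:
        buf = offset
        x = offset * x
    seq = []
    for v in offset:
        if buf <= 4:
            seq.append(x + 9)
    offset = process(print(x))
    if buf != buf:
        offset = offset - seq
    buf = x[buf] // 2
    seq = x
    return v

if buf <= 4:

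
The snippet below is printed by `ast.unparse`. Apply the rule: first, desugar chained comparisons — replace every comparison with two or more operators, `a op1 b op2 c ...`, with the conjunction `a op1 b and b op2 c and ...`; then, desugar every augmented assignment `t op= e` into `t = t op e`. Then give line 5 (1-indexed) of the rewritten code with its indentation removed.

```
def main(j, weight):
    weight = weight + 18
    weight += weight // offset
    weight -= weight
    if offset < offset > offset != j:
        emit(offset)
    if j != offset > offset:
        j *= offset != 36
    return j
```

Transformed code:
def main(j, weight):
    weight = weight + 18
    weight = weight + weight // offset
    weight = weight - weight
    if offset < offset and offset > offset and (offset != j):
        emit(offset)
    if j != offset and offset > offset:
        j = j * (offset != 36)
    return j

if offset < offset and offset > offset and (offset != j):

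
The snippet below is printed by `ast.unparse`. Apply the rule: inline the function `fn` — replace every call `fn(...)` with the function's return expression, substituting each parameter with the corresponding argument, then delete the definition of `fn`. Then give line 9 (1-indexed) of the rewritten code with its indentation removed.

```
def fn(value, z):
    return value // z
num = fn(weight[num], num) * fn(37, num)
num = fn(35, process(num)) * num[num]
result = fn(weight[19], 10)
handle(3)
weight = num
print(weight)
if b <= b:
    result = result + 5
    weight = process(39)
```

Transformed code:
num = weight[num] // num * (37 // num)
num = 35 // process(num) * num[num]
result = weight[19] // 10
handle(3)
weight = num
print(weight)
if b <= b:
    result = result + 5
    weight = process(39)

weight = process(39)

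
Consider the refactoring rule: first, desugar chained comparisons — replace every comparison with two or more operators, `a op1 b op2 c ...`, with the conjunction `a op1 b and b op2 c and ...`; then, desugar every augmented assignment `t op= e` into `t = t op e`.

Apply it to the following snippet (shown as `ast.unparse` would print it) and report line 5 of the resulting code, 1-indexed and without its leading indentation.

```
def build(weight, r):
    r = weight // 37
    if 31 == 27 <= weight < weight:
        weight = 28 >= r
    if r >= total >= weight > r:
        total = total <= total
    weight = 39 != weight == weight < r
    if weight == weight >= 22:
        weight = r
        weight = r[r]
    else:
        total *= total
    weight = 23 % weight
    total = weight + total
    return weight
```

Transformed code:
def build(weight, r):
    r = weight // 37
    if 31 == 27 and 27 <= weight and (weight < weight):
        weight = 28 >= r
    if r >= total and total >= weight and (weight > r):
        total = total <= total
    weight = 39 != weight and weight == weight and (weight < r)
    if weight == weight and weight >= 22:
        weight = r
        weight = r[r]
    else:
        total = total * total
    weight = 23 % weight
    total = weight + total
    return weight

if r >= total and total >= weight and (weight > r):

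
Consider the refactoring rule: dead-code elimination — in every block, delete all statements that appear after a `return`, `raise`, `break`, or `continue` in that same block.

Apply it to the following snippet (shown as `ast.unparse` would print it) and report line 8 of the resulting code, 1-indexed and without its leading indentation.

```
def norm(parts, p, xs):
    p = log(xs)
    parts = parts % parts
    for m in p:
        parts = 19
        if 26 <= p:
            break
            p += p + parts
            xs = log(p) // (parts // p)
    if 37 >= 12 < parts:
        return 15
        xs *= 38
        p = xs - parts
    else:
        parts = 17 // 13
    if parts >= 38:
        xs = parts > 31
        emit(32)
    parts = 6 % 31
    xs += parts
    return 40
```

if 37 >= 12 < parts:

Transformed code:
def norm(parts, p, xs):
    p = log(xs)
    parts = parts % parts
    for m in p:
        parts = 19
        if 26 <= p:
            break
    if 37 >= 12 < parts:
        return 15
    else:
        parts = 17 // 13
    if parts >= 38:
        xs = parts > 31
        emit(32)
    parts = 6 % 31
    xs += parts
    return 40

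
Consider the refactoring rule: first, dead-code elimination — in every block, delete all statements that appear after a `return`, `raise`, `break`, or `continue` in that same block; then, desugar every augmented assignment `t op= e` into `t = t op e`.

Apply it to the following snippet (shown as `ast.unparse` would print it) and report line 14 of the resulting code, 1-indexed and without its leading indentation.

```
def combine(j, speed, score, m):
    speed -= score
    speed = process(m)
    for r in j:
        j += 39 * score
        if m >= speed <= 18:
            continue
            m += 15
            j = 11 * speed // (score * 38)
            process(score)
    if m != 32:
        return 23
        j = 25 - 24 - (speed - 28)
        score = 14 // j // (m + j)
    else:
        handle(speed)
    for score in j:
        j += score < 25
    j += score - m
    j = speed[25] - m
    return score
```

Transformed code:
def combine(j, speed, score, m):
    speed = speed - score
    speed = process(m)
    for r in j:
        j = j + 39 * score
        if m >= speed <= 18:
            continue
    if m != 32:
        return 23
    else:
        handle(speed)
    for score in j:
        j = j + (score < 25)
    j = j + (score - m)
    j = speed[25] - m
    return score

j = j + (score - m)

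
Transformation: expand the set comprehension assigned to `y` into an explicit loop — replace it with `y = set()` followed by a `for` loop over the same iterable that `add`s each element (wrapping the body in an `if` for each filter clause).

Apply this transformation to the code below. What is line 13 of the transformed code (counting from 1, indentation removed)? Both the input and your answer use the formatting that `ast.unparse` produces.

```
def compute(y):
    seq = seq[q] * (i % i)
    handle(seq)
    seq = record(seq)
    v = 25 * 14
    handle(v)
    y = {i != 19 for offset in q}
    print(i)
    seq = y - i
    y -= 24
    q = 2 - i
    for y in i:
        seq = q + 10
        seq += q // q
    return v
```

Transformed code:
def compute(y):
    seq = seq[q] * (i % i)
    handle(seq)
    seq = record(seq)
    v = 25 * 14
    handle(v)
    y = set()
    for offset in q:
        y.add(i != 19)
    print(i)
    seq = y - i
    y -= 24
    q = 2 - i
    for y in i:
        seq = q + 10
        seq += q // q
    return v

q = 2 - i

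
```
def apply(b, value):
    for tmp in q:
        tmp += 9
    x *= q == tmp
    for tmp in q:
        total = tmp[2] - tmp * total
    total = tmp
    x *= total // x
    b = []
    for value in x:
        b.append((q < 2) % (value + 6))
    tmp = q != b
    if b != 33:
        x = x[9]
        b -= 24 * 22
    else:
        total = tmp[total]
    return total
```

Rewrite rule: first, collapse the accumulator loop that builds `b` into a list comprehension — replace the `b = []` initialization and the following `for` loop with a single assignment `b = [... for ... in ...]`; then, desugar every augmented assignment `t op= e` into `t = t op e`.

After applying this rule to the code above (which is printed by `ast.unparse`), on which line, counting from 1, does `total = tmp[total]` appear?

15

Transformed code:
def apply(b, value):
    for tmp in q:
        tmp = tmp + 9
    x = x * (q == tmp)
    for tmp in q:
        total = tmp[2] - tmp * total
    total = tmp
    x = x * (total // x)
    b = [(q < 2) % (value + 6) for value in x]
    tmp = q != b
    if b != 33:
        x = x[9]
        b = b - 24 * 22
    else:
        total = tmp[total]
    return total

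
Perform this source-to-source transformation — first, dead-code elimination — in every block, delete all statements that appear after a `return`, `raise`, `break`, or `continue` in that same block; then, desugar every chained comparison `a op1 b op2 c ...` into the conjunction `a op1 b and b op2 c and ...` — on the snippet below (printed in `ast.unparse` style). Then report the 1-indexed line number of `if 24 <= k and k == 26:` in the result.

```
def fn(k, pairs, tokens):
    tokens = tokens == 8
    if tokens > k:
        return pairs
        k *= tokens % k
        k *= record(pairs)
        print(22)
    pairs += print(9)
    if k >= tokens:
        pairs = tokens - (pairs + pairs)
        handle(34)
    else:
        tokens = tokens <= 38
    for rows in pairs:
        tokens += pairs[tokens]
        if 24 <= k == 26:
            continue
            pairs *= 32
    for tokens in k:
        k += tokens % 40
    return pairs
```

Transformed code:
def fn(k, pairs, tokens):
    tokens = tokens == 8
    if tokens > k:
        return pairs
    pairs += print(9)
    if k >= tokens:
        pairs = tokens - (pairs + pairs)
        handle(34)
    else:
        tokens = tokens <= 38
    for rows in pairs:
        tokens += pairs[tokens]
        if 24 <= k and k == 26:
            continue
    for tokens in k:
        k += tokens % 40
    return pairs

13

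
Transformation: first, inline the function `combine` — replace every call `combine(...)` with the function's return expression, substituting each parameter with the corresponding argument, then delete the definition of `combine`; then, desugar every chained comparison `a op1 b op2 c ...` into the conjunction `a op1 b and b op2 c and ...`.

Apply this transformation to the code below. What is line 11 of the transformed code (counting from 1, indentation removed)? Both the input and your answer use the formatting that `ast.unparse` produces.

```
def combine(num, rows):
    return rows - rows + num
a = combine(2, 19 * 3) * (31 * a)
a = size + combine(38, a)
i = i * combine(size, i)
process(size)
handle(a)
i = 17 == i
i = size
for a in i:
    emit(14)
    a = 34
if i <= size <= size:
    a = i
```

if i <= size and size <= size:

Transformed code:
a = (19 * 3 - 19 * 3 + 2) * (31 * a)
a = size + (a - a + 38)
i = i * (i - i + size)
process(size)
handle(a)
i = 17 == i
i = size
for a in i:
    emit(14)
    a = 34
if i <= size and size <= size:
    a = i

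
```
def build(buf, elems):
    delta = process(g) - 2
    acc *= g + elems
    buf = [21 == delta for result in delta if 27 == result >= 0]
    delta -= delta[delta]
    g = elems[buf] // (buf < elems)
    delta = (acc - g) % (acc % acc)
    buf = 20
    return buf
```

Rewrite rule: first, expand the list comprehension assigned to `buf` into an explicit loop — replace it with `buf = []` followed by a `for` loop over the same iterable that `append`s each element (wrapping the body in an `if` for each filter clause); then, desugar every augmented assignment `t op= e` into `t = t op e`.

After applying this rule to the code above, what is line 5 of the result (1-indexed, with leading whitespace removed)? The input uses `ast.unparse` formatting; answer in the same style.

for result in delta:

Transformed code:
def build(buf, elems):
    delta = process(g) - 2
    acc = acc * (g + elems)
    buf = []
    for result in delta:
        if 27 == result >= 0:
            buf.append(21 == delta)
    delta = delta - delta[delta]
    g = elems[buf] // (buf < elems)
    delta = (acc - g) % (acc % acc)
    buf = 20
    return buf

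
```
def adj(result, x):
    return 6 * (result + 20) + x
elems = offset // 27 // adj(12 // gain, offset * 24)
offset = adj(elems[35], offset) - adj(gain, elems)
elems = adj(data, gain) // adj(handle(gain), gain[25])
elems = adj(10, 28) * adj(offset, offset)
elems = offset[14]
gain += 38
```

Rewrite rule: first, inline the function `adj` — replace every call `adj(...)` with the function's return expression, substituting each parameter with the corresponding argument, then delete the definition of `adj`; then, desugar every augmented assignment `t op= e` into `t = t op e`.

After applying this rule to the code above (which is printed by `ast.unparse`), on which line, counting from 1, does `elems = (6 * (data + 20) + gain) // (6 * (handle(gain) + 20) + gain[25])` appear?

3

Transformed code:
elems = offset // 27 // (6 * (12 // gain + 20) + offset * 24)
offset = 6 * (elems[35] + 20) + offset - (6 * (gain + 20) + elems)
elems = (6 * (data + 20) + gain) // (6 * (handle(gain) + 20) + gain[25])
elems = (6 * (10 + 20) + 28) * (6 * (offset + 20) + offset)
elems = offset[14]
gain = gain + 38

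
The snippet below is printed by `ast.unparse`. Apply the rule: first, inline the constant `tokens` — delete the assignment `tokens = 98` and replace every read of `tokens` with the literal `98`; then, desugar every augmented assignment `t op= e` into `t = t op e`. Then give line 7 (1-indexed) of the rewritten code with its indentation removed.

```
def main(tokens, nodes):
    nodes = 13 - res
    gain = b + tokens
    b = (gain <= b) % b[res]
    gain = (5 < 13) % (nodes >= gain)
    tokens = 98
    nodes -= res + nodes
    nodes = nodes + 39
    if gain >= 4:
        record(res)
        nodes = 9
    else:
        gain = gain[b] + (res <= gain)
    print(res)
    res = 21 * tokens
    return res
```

nodes = nodes + 39

Transformed code:
def main(tokens, nodes):
    nodes = 13 - res
    gain = b + 98
    b = (gain <= b) % b[res]
    gain = (5 < 13) % (nodes >= gain)
    nodes = nodes - (res + nodes)
    nodes = nodes + 39
    if gain >= 4:
        record(res)
        nodes = 9
    else:
        gain = gain[b] + (res <= gain)
    print(res)
    res = 21 * 98
    return res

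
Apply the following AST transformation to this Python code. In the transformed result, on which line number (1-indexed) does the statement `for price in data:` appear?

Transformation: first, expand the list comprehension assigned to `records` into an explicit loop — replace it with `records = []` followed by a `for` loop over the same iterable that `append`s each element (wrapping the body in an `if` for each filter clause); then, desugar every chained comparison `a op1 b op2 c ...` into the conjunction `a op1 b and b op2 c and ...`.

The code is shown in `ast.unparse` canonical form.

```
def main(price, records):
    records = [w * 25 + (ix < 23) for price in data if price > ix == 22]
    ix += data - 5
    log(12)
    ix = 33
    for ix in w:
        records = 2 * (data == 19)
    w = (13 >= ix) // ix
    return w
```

Transformed code:
def main(price, records):
    records = []
    for price in data:
        if price > ix and ix == 22:
            records.append(w * 25 + (ix < 23))
    ix += data - 5
    log(12)
    ix = 33
    for ix in w:
        records = 2 * (data == 19)
    w = (13 >= ix) // ix
    return w

3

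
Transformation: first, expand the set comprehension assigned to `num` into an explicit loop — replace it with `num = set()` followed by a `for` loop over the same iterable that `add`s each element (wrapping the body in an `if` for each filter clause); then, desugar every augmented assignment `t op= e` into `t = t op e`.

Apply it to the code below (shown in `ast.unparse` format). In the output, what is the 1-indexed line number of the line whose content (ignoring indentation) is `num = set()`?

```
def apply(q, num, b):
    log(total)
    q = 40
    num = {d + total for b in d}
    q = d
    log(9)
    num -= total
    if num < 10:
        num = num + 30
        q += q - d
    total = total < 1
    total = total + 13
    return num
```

Transformed code:
def apply(q, num, b):
    log(total)
    q = 40
    num = set()
    for b in d:
        num.add(d + total)
    q = d
    log(9)
    num = num - total
    if num < 10:
        num = num + 30
        q = q + (q - d)
    total = total < 1
    total = total + 13
    return num

4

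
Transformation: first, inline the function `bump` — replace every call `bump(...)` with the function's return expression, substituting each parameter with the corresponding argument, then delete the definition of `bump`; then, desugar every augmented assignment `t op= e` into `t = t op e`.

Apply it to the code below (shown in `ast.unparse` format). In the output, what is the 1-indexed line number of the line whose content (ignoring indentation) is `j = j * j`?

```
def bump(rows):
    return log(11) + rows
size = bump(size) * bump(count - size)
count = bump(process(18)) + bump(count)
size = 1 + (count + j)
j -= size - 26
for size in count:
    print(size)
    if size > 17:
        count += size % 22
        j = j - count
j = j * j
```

Transformed code:
size = (log(11) + size) * (log(11) + (count - size))
count = log(11) + process(18) + (log(11) + count)
size = 1 + (count + j)
j = j - (size - 26)
for size in count:
    print(size)
    if size > 17:
        count = count + size % 22
        j = j - count
j = j * j

10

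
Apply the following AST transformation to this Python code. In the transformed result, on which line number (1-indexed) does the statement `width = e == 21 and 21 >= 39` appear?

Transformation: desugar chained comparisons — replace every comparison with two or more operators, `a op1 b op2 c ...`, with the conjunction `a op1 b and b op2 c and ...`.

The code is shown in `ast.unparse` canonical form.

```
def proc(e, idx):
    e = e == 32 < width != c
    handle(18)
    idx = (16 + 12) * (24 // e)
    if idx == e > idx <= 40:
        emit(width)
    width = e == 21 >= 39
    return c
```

7

Transformed code:
def proc(e, idx):
    e = e == 32 and 32 < width and (width != c)
    handle(18)
    idx = (16 + 12) * (24 // e)
    if idx == e and e > idx and (idx <= 40):
        emit(width)
    width = e == 21 and 21 >= 39
    return c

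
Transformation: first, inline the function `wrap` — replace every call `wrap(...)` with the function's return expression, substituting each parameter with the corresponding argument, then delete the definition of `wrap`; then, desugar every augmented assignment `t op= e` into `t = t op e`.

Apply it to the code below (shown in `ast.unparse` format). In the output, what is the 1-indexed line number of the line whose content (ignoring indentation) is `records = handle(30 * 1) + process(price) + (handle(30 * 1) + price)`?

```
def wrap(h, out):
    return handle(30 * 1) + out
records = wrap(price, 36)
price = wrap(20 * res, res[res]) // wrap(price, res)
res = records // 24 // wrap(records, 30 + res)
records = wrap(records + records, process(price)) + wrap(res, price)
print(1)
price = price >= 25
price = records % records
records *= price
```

4

Transformed code:
records = handle(30 * 1) + 36
price = (handle(30 * 1) + res[res]) // (handle(30 * 1) + res)
res = records // 24 // (handle(30 * 1) + (30 + res))
records = handle(30 * 1) + process(price) + (handle(30 * 1) + price)
print(1)
price = price >= 25
price = records % records
records = records * price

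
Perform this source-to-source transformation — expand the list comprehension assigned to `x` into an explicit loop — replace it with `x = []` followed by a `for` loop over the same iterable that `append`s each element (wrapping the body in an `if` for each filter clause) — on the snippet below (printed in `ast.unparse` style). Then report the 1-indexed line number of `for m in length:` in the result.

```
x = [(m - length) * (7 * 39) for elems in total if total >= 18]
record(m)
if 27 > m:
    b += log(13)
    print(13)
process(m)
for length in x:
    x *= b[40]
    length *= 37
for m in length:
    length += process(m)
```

13

Transformed code:
x = []
for elems in total:
    if total >= 18:
        x.append((m - length) * (7 * 39))
record(m)
if 27 > m:
    b += log(13)
    print(13)
process(m)
for length in x:
    x *= b[40]
    length *= 37
for m in length:
    length += process(m)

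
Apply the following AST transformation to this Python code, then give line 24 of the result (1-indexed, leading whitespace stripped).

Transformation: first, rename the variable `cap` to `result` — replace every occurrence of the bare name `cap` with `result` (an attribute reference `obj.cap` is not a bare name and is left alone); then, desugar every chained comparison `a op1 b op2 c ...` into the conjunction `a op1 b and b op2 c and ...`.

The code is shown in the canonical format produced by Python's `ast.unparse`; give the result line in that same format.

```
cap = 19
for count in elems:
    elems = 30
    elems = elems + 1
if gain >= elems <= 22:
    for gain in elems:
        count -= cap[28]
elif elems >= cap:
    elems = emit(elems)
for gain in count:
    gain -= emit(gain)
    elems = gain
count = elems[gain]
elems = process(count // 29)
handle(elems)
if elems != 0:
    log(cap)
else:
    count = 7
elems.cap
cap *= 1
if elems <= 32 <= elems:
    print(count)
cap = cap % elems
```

Transformed code:
result = 19
for count in elems:
    elems = 30
    elems = elems + 1
if gain >= elems and elems <= 22:
    for gain in elems:
        count -= result[28]
elif elems >= result:
    elems = emit(elems)
for gain in count:
    gain -= emit(gain)
    elems = gain
count = elems[gain]
elems = process(count // 29)
handle(elems)
if elems != 0:
    log(result)
else:
    count = 7
elems.cap
result *= 1
if elems <= 32 and 32 <= elems:
    print(count)
result = result % elems

result = result % elems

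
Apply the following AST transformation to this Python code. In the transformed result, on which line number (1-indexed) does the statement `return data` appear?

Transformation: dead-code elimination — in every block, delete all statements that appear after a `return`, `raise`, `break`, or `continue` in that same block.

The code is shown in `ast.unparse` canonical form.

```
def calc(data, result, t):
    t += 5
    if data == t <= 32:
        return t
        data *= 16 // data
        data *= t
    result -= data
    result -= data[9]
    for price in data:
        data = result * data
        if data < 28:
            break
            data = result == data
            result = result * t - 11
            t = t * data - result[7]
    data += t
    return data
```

12

Transformed code:
def calc(data, result, t):
    t += 5
    if data == t <= 32:
        return t
    result -= data
    result -= data[9]
    for price in data:
        data = result * data
        if data < 28:
            break
    data += t
    return data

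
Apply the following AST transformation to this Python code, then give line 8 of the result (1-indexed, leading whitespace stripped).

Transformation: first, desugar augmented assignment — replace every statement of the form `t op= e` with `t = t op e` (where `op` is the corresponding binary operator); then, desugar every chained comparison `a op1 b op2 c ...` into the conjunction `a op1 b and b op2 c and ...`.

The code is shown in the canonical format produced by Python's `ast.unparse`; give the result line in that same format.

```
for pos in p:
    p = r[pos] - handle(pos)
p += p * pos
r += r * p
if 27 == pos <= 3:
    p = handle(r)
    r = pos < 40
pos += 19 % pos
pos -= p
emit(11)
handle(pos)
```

Transformed code:
for pos in p:
    p = r[pos] - handle(pos)
p = p + p * pos
r = r + r * p
if 27 == pos and pos <= 3:
    p = handle(r)
    r = pos < 40
pos = pos + 19 % pos
pos = pos - p
emit(11)
handle(pos)

pos = pos + 19 % pos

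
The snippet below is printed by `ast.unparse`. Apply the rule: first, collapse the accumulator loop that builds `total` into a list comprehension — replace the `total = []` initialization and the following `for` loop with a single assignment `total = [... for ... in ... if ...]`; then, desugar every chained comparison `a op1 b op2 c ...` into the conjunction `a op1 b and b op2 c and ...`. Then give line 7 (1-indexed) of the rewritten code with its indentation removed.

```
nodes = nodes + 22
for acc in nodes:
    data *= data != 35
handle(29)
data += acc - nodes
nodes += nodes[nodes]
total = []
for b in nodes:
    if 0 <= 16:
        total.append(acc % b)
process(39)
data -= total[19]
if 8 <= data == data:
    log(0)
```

total = [acc % b for b in nodes if 0 <= 16]

Transformed code:
nodes = nodes + 22
for acc in nodes:
    data *= data != 35
handle(29)
data += acc - nodes
nodes += nodes[nodes]
total = [acc % b for b in nodes if 0 <= 16]
process(39)
data -= total[19]
if 8 <= data and data == data:
    log(0)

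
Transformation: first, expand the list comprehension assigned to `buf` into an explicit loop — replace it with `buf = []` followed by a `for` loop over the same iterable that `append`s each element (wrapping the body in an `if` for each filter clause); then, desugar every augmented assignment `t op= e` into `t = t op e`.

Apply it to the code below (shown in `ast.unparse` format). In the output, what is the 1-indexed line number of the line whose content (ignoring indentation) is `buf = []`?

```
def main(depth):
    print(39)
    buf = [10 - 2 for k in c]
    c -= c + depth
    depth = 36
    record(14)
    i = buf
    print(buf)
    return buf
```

3

Transformed code:
def main(depth):
    print(39)
    buf = []
    for k in c:
        buf.append(10 - 2)
    c = c - (c + depth)
    depth = 36
    record(14)
    i = buf
    print(buf)
    return buf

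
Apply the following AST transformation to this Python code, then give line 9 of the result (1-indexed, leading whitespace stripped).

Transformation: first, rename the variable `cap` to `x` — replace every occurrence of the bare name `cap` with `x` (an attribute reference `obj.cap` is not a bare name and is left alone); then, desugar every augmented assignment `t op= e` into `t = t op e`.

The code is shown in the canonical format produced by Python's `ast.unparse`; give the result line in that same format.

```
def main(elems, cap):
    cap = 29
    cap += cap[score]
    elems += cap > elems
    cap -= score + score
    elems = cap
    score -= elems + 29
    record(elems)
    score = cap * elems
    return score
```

Transformed code:
def main(elems, x):
    x = 29
    x = x + x[score]
    elems = elems + (x > elems)
    x = x - (score + score)
    elems = x
    score = score - (elems + 29)
    record(elems)
    score = x * elems
    return score

score = x * elems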